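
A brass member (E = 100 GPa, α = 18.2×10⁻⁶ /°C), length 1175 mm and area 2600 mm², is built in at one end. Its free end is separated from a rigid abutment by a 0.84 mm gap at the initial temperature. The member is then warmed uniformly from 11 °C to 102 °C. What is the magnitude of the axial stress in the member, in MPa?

Free thermal elongation = αΔT L = 18.2×10⁻⁶ × 91 × 1175 = 1.946 mm.
The gap closes (δ_free > 0.84 mm) and the wall then resists a further 1.946 − 0.84 = 1.106 mm of expansion.
So σ = E(δ_free − g)/L = 100×10³ × 1.106/1175 = 94.13 MPa.

σ ≈ 94.1 MPa (compressive)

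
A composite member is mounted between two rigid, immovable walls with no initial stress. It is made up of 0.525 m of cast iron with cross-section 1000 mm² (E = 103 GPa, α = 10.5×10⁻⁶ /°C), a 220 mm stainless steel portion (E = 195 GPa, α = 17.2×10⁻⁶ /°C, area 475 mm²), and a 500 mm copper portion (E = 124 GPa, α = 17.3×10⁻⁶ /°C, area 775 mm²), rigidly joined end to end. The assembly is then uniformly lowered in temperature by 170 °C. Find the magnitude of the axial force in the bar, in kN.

With the walls removed the bar would change length by δ_free = Σ αᵢΔT Lᵢ = 10.5×10⁻⁶×170×525 + 17.2×10⁻⁶×170×220 + 17.3×10⁻⁶×170×500 = 3.051 mm.
The walls prevent any net length change, so an axial force P (same in every segment) develops. Compatibility: P · Σ Lᵢ/(AᵢEᵢ) = δ_free.
The series flexibility is Σ Lᵢ/(AᵢEᵢ) = 525/(1000×103×10³) + 220/(475×195×10³) + 500/(775×124×10³) = 1.268×10⁻⁵ mm/N.
Hence P = δ_free / Σ(L/AE) = 3.051/1.268×10⁻⁵ = 240.7 kN (tensile).

P ≈ 241 kN (tensile)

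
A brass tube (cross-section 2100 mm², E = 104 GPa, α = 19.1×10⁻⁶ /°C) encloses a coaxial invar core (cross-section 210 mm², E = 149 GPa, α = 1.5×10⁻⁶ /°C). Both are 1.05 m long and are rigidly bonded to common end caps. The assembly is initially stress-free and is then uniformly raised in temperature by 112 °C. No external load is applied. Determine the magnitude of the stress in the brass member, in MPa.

The brass has the larger α, so on heating it would change length more than the invar if both were free. The rigid plates force a common final length, so the brass is put into compression and the invar into tension, with equal and opposite forces P (no external load).
Setting the final lengths equal and cancelling L: (α₁ − α₂)ΔT = P/(A₁E₁) + P/(A₂E₂).
|α₁ − α₂|·ΔT = 17.6×10⁻⁶ × 112 = 0.001971.
1/(A₁E₁) + 1/(A₂E₂) = 1/(2100×104×10³) + 1/(210×149×10³) = 3.654×10⁻⁸ N⁻¹.
So P = 0.001971 / 3.654×10⁻⁸ = 53.95 kN.
σ_{brass} = P/A₁ = 53950/2100 = 25.69 MPa, compressive.

σ ≈ 25.7 MPa (compressive)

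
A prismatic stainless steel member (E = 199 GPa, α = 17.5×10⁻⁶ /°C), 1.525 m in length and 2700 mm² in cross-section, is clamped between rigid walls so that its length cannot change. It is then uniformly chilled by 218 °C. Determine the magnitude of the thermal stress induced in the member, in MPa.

σ ≈ 759 MPa (tensile)

Because both ends are immovable the net strain is zero, and the suppressed thermal strain is αΔT = 17.5×10⁻⁶ × 218 = 3815×10⁻⁶.
σ = EαΔT = 199×10³ × 17.5×10⁻⁶ × 218 = 759.2 MPa (tensile; the member is trying to contract).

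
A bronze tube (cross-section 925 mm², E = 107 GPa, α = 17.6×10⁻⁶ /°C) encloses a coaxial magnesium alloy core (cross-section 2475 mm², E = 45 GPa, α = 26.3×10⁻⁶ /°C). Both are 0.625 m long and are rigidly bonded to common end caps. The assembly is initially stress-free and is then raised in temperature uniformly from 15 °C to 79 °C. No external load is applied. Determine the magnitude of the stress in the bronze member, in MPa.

The magnesium alloy has the larger α, so on heating it would change length more than the bronze if both were free. The rigid plates force a common final length, so the magnesium alloy is put into compression and the bronze into tension, with equal and opposite forces P (no external load).
Setting the final lengths equal and cancelling L: (α₁ − α₂)ΔT = P/(A₁E₁) + P/(A₂E₂).
|α₁ − α₂|·ΔT = 8.7×10⁻⁶ × 64 = 0.0005568.
1/(A₁E₁) + 1/(A₂E₂) = 1/(925×107×10³) + 1/(2475×45×10³) = 1.908×10⁻⁸ N⁻¹.
P = 0.0005568 / 1.908×10⁻⁸ = 29180 N = 29.18 kN.
σ_{bronze} = P/A₁ = 29180/925 = 31.54 MPa, tensile.

σ ≈ 31.5 MPa (tensile)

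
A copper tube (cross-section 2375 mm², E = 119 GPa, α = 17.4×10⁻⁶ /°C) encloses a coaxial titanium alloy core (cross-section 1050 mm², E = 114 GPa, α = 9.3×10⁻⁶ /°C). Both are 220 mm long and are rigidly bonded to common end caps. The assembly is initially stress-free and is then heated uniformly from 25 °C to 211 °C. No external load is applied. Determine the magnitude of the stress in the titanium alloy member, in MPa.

σ ≈ 121 MPa (tensile)

Equilibrium of a rigid end plate with no external load gives equal and opposite internal forces ±P in the two members. Since α_{copper} > α_{titanium alloy}, heating drives the copper into compression and the titanium alloy into tension.
Equating the net (thermal + elastic) strains gives |α₁ − α₂|·ΔT = P·[1/(A₁E₁) + 1/(A₂E₂)].
|α₁ − α₂|·ΔT = 8.1×10⁻⁶ × 186 = 0.001507.
1/(A₁E₁) + 1/(A₂E₂) = 1/(2375×119×10³) + 1/(1050×114×10³) = 1.189×10⁻⁸ N⁻¹.
So P = 0.001507 / 1.189×10⁻⁸ = 126.7 kN.
σ_{titanium alloy} = P/A₂ = 126700/1050 = 120.7 MPa, tensile.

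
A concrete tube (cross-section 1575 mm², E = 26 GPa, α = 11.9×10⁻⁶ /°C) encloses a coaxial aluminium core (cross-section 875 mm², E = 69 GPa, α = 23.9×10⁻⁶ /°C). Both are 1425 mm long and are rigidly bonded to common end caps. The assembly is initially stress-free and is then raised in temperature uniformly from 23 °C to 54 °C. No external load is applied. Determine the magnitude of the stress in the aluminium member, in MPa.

σ ≈ 10.4 MPa (compressive)

The aluminium has the larger α, so on heating it would change length more than the concrete if both were free. The rigid plates force a common final length, so the aluminium is put into compression and the concrete into tension, with equal and opposite forces P (no external load).
Equating the net (thermal + elastic) strains gives |α₁ − α₂|·ΔT = P·[1/(A₁E₁) + 1/(A₂E₂)].
|α₁ − α₂|·ΔT = 12×10⁻⁶ × 31 = 0.000372.
1/(A₁E₁) + 1/(A₂E₂) = 1/(1575×26×10³) + 1/(875×69×10³) = 4.098×10⁻⁸ N⁻¹.
P = 0.000372 / 4.098×10⁻⁸ = 9077 N = 9.077 kN.
σ_{aluminium} = P/A₂ = 9077/875 = 10.37 MPa, compressive.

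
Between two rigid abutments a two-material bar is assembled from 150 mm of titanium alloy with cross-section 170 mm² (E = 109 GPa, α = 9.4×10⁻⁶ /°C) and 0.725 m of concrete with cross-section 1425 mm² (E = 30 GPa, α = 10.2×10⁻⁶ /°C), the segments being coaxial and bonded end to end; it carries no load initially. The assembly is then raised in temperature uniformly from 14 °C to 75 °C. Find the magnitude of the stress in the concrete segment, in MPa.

With the walls removed the bar would change length by δ_free = Σ αᵢΔT Lᵢ = 9.4×10⁻⁶×61×150 + 10.2×10⁻⁶×61×725 = 0.5371 mm.
Since the ends are fixed, an axial force P builds up, equal in every segment, with P · Σ Lᵢ/(AᵢEᵢ) = δ_free.
The series flexibility is Σ Lᵢ/(AᵢEᵢ) = 150/(170×109×10³) + 725/(1425×30×10³) = 2.505×10⁻⁵ mm/N.
So P = 0.5371 / 2.505×10⁻⁵ = 21.44 kN, compressive.
σ_{concrete} = P / A = 21440 / 1425 = 15.04 MPa.

σ ≈ 15 MPa (compressive)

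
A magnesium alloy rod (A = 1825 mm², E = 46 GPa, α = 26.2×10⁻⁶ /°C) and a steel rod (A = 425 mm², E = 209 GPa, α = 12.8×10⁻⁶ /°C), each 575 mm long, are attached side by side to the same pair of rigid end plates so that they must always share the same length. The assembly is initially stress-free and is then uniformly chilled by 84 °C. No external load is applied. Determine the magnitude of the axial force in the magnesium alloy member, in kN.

P ≈ 48.6 kN (tensile in the magnesium alloy)

The magnesium alloy has the larger α, so on cooling it would change length more than the steel if both were free. The rigid plates force a common final length, so the magnesium alloy is put into tension and the steel into compression, with equal and opposite forces P (no external load).
Setting the final lengths equal and cancelling L: (α₁ − α₂)ΔT = P/(A₁E₁) + P/(A₂E₂).
|α₁ − α₂|·ΔT = 13.4×10⁻⁶ × 84 = 0.001126.
1/(A₁E₁) + 1/(A₂E₂) = 1/(1825×46×10³) + 1/(425×209×10³) = 2.317×10⁻⁸ N⁻¹.
So P = 0.001126 / 2.317×10⁻⁸ = 48.58 kN.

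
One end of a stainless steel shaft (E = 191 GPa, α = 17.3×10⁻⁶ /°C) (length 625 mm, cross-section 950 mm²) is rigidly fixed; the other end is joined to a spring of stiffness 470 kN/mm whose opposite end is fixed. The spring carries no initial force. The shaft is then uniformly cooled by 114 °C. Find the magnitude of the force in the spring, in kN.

P ≈ 221 kN

If the spring were absent the shaft would shorten by αΔT L = 17.3×10⁻⁶ × 114 × 625 = 1.233 mm.
With a force P in the spring, the elastic change of the shaft is PL/(AE) and that of the spring is P/k; compatibility requires their sum to equal δ_free.
P [ L/(AE) + 1/k ] = δ_free → P [ 625/(950×191×10³) + 1/(470×10³) ] = 1.233.
P = 1.233 / 5.572×10⁻⁶ = 221200 N.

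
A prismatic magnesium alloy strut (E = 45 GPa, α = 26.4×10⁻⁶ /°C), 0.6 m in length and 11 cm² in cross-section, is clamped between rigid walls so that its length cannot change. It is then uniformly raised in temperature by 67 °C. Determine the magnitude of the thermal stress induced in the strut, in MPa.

The supports are rigid, so the total axial strain is zero. The restrained thermal strain is ε = αΔT = 26.4×10⁻⁶ × 67 = 1768.8×10⁻⁶.
σ = EαΔT = 45×10³ × 26.4×10⁻⁶ × 67 = 79.6 MPa (compressive; the strut is trying to expand).

σ ≈ 79.6 MPa (compressive)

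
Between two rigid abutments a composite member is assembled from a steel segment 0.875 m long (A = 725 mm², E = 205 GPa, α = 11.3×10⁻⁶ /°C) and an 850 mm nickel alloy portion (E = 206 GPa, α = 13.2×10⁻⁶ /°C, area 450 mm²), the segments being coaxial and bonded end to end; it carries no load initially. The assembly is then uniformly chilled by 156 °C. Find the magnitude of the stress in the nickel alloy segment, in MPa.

Free thermal contraction of the whole bar: Σ αᵢΔT Lᵢ = 11.3×10⁻⁶×156×875 + 13.2×10⁻⁶×156×850 = 3.293 mm.
The walls prevent any net length change, so an axial force P (same in every segment) develops. Compatibility: P · Σ Lᵢ/(AᵢEᵢ) = δ_free.
Σ Lᵢ/(AᵢEᵢ) = 875/(725×205×10³) + 850/(450×206×10³) = 1.506×10⁻⁵ mm/N.
Hence P = δ_free / Σ(L/AE) = 3.293/1.506×10⁻⁵ = 218.7 kN (tensile).
σ_{nickel alloy} = P / A = 218700 / 450 = 486 MPa.

σ ≈ 486 MPa (tensile)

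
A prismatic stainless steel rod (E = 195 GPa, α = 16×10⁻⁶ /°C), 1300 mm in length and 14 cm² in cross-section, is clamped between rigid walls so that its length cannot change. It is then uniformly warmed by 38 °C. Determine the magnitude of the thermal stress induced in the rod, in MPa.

σ ≈ 119 MPa (compressive)

The supports are rigid, so the total axial strain is zero. The restrained thermal strain is ε = αΔT = 16×10⁻⁶ × 38 = 608×10⁻⁶.
The stress required to suppress this strain is σ = Eε = 195×10³ × 608×10⁻⁶ = 118.6 MPa, compressive since the rod is trying to expand.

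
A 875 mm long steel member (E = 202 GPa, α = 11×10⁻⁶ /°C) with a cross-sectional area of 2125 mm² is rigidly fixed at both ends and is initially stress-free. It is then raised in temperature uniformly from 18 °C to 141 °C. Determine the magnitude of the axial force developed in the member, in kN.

The ends cannot move, so σ = EαΔT = 202×10³ × 11×10⁻⁶ × 123 = 273.3 MPa.
Then P = σA = 273.3 × 2125 mm² = 580.8 kN, compressive.

P ≈ 581 kN (compressive)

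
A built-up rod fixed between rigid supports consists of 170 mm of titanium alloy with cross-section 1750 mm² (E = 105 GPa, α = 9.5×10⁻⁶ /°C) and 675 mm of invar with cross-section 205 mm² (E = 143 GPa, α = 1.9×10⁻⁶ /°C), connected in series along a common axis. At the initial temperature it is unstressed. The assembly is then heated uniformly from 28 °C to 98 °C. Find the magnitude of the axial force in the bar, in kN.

If the supports were absent, the total length change would be Σ αᵢΔT Lᵢ = 9.5×10⁻⁶×70×170 + 1.9×10⁻⁶×70×675 = 0.2028 mm.
Since the ends are fixed, an axial force P builds up, equal in every segment, with P · Σ Lᵢ/(AᵢEᵢ) = δ_free.
Σ Lᵢ/(AᵢEᵢ) = 170/(1750×105×10³) + 675/(205×143×10³) = 2.395×10⁻⁵ mm/N.
P = 0.2028 / 2.395×10⁻⁵ = 8468 N = 8.468 kN, compressive.

P ≈ 8.47 kN (compressive)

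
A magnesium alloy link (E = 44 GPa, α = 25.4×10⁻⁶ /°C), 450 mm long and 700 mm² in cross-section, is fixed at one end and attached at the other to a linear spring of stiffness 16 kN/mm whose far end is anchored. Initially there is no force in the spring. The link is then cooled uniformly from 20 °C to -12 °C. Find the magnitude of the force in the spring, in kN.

If the spring were absent the link would shorten by αΔT L = 25.4×10⁻⁶ × 32 × 450 = 0.3658 mm.
Let P be the tensile force in the spring. The link extends elastically by PL/(AE) and the spring stretches by P/k; together these equal δ_free.
So P = δ_free / [L/(AE) + 1/k] = 0.3658 / [ 450/(700×44×10³) + 1/(16×10³) ].
P = 0.3658 / 7.711×10⁻⁵ = 4743 N.

P ≈ 4.74 kN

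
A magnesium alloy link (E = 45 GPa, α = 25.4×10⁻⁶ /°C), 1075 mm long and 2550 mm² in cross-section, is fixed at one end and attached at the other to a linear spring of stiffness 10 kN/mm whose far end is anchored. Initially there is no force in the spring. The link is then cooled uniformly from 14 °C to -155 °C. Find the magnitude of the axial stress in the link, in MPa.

The unrestrained thermal change is αΔT L = 25.4×10⁻⁶ × 169 × 1075 = 4.615 mm.
With a force P in the spring, the elastic change of the link is PL/(AE) and that of the spring is P/k; compatibility requires their sum to equal δ_free.
P [ L/(AE) + 1/k ] = δ_free → P [ 1075/(2550×45×10³) + 1/(10×10³) ] = 4.615.
P = 4.615 / 0.0001094 = 42190 N.
σ = P/A = 42190/2550 = 16.55 MPa.

σ ≈ 16.5 MPa (tensile)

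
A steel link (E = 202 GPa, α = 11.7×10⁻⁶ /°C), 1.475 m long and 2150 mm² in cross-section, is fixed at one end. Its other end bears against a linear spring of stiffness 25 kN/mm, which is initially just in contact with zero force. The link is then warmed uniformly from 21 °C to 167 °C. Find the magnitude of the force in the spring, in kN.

P ≈ 58.1 kN

The unrestrained thermal change is αΔT L = 11.7×10⁻⁶ × 146 × 1475 = 2.52 mm.
With a force P in the spring, the elastic change of the link is PL/(AE) and that of the spring is P/k; compatibility requires their sum to equal δ_free.
P [ L/(AE) + 1/k ] = δ_free → P [ 1475/(2150×202×10³) + 1/(25×10³) ] = 2.52.
P = 2.52 / 4.34×10⁻⁵ = 58060 N.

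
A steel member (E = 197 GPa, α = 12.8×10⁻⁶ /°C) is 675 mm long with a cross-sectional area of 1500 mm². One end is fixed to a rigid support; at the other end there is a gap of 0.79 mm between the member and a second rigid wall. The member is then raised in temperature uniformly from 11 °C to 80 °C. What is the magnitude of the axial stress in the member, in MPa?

σ ≈ 0 MPa

Free thermal elongation = αΔT L = 12.8×10⁻⁶ × 69 × 675 = 0.5962 mm.
Since δ_free = 0.596 mm is less than the 0.79 mm gap, the member never touches the wall. No axial force develops.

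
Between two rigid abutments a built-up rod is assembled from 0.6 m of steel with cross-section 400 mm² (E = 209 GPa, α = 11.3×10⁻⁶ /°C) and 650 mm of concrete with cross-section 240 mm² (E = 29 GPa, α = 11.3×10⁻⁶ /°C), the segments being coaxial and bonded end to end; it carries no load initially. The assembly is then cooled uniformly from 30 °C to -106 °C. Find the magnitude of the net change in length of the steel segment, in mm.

|ΔL| ≈ 0.785 mm

Free thermal contraction of the whole bar: Σ αᵢΔT Lᵢ = 11.3×10⁻⁶×136×600 + 11.3×10⁻⁶×136×650 = 1.921 mm.
The walls prevent any net length change, so an axial force P (same in every segment) develops. Compatibility: P · Σ Lᵢ/(AᵢEᵢ) = δ_free.
The series flexibility is Σ Lᵢ/(AᵢEᵢ) = 600/(400×209×10³) + 650/(240×29×10³) = 0.0001006 mm/N.
P = 1.921 / 0.0001006 = 19100 N = 19.1 kN, tensile.
For the steel segment, free thermal change = 11.3×10⁻⁶×136×600 = 0.9221 mm and elastic change from P = 19100×600/(400×209×10³) = 0.1371 mm; these oppose, so the net change is 0.785 mm (segment shortens).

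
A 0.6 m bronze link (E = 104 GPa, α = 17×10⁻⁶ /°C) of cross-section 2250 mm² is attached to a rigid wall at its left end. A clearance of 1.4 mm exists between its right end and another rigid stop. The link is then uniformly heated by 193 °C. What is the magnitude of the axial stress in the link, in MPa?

Unrestrained expansion: δ_free = αΔT L = 17×10⁻⁶ × 193 × 600 = 1.969 mm.
After closing the 1.4 mm clearance, 1.969 − 1.4 = 0.5686 mm of expansion remains to be suppressed by the wall.
Compatibility: PL/(AE) = 0.5686 mm, so σ = P/A = E × (0.5686/600) = 98.56 MPa.

σ ≈ 98.6 MPa (compressive)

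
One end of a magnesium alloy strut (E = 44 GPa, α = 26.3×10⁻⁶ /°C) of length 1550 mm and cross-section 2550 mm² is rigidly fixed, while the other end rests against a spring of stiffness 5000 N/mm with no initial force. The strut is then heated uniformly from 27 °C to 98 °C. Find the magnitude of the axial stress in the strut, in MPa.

If the spring were absent the strut would lengthen by αΔT L = 26.3×10⁻⁶ × 71 × 1550 = 2.894 mm.
Let P be the compressive force at the spring. The strut shortens elastically by PL/(AE) and the spring compresses by P/k; together these equal δ_free.
So P = δ_free / [L/(AE) + 1/k] = 2.894 / [ 1550/(2550×44×10³) + 1/(5000) ].
P = 2.894 / 0.0002138 = 13540 N.
σ = P/A = 13540/2550 = 5.308 MPa.

σ ≈ 5.31 MPa (compressive)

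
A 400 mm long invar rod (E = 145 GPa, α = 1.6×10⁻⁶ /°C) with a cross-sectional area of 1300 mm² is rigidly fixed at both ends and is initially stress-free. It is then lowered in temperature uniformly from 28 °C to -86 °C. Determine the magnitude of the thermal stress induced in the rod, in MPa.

The supports are rigid, so the total axial strain is zero. The restrained thermal strain is ε = αΔT = 1.6×10⁻⁶ × 114 = 182.4×10⁻⁶.
The stress required to suppress this strain is σ = Eε = 145×10³ × 182.4×10⁻⁶ = 26.45 MPa, tensile since the rod is trying to contract.

σ ≈ 26.4 MPa (tensile)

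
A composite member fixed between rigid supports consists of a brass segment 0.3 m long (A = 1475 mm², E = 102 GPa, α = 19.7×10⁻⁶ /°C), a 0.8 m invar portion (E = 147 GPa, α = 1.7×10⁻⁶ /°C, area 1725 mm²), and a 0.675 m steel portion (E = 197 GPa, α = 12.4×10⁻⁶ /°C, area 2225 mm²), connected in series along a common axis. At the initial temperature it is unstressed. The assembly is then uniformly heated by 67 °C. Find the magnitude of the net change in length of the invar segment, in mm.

With the walls removed the bar would change length by δ_free = Σ αᵢΔT Lᵢ = 19.7×10⁻⁶×67×300 + 1.7×10⁻⁶×67×800 + 12.4×10⁻⁶×67×675 = 1.048 mm.
The rigid supports impose zero overall length change; the single axial force P common to all segments must satisfy P Σ Lᵢ/(AᵢEᵢ) = δ_free.
The series flexibility is Σ Lᵢ/(AᵢEᵢ) = 300/(1475×102×10³) + 800/(1725×147×10³) + 675/(2225×197×10³) = 6.689×10⁻⁶ mm/N.
Hence P = δ_free / Σ(L/AE) = 1.048/6.689×10⁻⁶ = 156.7 kN (compressive).
For the invar segment, free thermal change = 1.7×10⁻⁶×67×800 = 0.09112 mm and elastic change from P = 156700×800/(1725×147×10³) = 0.4942 mm; these oppose, so the net change is 0.403 mm (segment shortens).

|ΔL| ≈ 0.403 mm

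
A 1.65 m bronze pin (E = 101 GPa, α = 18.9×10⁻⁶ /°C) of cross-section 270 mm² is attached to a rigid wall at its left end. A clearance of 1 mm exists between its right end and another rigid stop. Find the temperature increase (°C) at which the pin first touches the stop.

The gap closes when αΔT L = 1 mm, since the pin is still unstressed at that instant.
ΔT = 1 / (18.9×10⁻⁶ × 1650) = 32.07 °C.

ΔT ≈ 32.1 °C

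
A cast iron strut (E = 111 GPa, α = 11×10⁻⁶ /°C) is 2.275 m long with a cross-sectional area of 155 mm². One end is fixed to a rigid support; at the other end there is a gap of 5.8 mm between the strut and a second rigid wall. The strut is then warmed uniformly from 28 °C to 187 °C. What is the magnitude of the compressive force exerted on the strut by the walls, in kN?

P ≈ 0 kN

Free thermal elongation = αΔT L = 11×10⁻⁶ × 159 × 2275 = 3.979 mm.
This is smaller than the 5.8 mm clearance, so the strut expands freely without reaching the stop — the stress is zero.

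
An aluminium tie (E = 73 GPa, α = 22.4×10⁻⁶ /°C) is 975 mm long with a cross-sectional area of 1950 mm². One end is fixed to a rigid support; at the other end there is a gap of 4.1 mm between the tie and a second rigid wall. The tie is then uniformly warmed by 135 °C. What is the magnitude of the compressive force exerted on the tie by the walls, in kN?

Unrestrained expansion: δ_free = αΔT L = 22.4×10⁻⁶ × 135 × 975 = 2.948 mm.
Since δ_free = 2.95 mm is less than the 4.1 mm gap, the tie never touches the wall. No axial force develops.

P ≈ 0 kN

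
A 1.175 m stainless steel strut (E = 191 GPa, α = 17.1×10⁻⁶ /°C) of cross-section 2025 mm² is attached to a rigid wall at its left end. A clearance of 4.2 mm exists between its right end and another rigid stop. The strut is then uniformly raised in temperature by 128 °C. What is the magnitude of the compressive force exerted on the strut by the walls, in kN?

P ≈ 0 kN

Free thermal elongation = αΔT L = 17.1×10⁻⁶ × 128 × 1175 = 2.572 mm.
This is smaller than the 4.2 mm clearance, so the strut expands freely without reaching the stop — the stress is zero.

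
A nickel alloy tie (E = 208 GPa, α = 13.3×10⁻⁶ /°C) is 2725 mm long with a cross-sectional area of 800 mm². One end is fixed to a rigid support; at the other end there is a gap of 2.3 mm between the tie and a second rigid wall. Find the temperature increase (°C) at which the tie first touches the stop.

ΔT ≈ 63.5 °C

The gap closes when αΔT L = 2.3 mm, since the tie is still unstressed at that instant.
ΔT = 2.3 / (13.3×10⁻⁶ × 2725) = 63.46 °C.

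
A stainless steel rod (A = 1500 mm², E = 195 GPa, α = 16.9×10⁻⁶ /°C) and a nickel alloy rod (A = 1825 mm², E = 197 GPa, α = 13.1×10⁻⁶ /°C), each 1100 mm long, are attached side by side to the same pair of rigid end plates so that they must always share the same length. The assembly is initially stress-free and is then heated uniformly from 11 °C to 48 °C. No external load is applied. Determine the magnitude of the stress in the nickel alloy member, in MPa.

Equilibrium of a rigid end plate with no external load gives equal and opposite internal forces ±P in the two members. Since α_{stainless steel} > α_{nickel alloy}, heating drives the stainless steel into compression and the nickel alloy into tension.
Compatibility of the two members (thermal + elastic change equal): (α₁ − α₂)ΔT = P·[1/(A₁E₁) + 1/(A₂E₂)].
|α₁ − α₂|·ΔT = 3.8×10⁻⁶ × 37 = 0.0001406.
1/(A₁E₁) + 1/(A₂E₂) = 1/(1500×195×10³) + 1/(1825×197×10³) = 6.2×10⁻⁹ N⁻¹.
So P = 0.0001406 / 6.2×10⁻⁹ = 22.68 kN.
σ_{nickel alloy} = P/A₂ = 22680/1825 = 12.43 MPa, tensile.

σ ≈ 12.4 MPa (tensile)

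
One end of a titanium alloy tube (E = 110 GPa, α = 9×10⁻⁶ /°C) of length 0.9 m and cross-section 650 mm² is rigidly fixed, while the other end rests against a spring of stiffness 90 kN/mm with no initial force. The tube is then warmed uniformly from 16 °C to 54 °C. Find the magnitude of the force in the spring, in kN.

P ≈ 13 kN

If the spring were absent the tube would lengthen by αΔT L = 9×10⁻⁶ × 38 × 900 = 0.3078 mm.
With a force P in the spring, the elastic change of the tube is PL/(AE) and that of the spring is P/k; compatibility requires their sum to equal δ_free.
So P = δ_free / [L/(AE) + 1/k] = 0.3078 / [ 900/(650×110×10³) + 1/(90×10³) ].
P = 0.3078 / 2.37×10⁻⁵ = 12990 N.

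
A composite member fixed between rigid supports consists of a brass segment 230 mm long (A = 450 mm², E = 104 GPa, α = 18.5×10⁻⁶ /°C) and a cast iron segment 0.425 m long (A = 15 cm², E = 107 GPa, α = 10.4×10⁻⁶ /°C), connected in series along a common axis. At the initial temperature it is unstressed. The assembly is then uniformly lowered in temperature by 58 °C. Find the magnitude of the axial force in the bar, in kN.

If the supports were absent, the total length change would be Σ αᵢΔT Lᵢ = 18.5×10⁻⁶×58×230 + 10.4×10⁻⁶×58×425 = 0.5031 mm.
The rigid supports impose zero overall length change; the single axial force P common to all segments must satisfy P Σ Lᵢ/(AᵢEᵢ) = δ_free.
The series flexibility is Σ Lᵢ/(AᵢEᵢ) = 230/(450×104×10³) + 425/(1500×107×10³) = 7.563×10⁻⁶ mm/N.
Hence P = δ_free / Σ(L/AE) = 0.5031/7.563×10⁻⁶ = 66.53 kN (tensile).

P ≈ 66.5 kN (tensile)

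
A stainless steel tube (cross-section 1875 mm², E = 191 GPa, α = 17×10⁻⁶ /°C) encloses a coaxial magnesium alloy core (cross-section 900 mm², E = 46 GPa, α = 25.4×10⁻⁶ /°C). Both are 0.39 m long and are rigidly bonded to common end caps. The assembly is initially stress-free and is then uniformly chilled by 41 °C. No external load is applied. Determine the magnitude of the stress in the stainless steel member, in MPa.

Both members must finish at the same length. With the larger α, the magnesium alloy tends to over-contract; the plates restrain it, putting the magnesium alloy in tension and the stainless steel in compression. With no external load the two internal forces are equal and opposite, magnitude P.
Equating the net (thermal + elastic) strains gives |α₁ − α₂|·ΔT = P·[1/(A₁E₁) + 1/(A₂E₂)].
|α₁ − α₂|·ΔT = 8.4×10⁻⁶ × 41 = 0.0003444.
1/(A₁E₁) + 1/(A₂E₂) = 1/(1875×191×10³) + 1/(900×46×10³) = 2.695×10⁻⁸ N⁻¹.
P = 0.0003444 / 2.695×10⁻⁸ = 12780 N = 12.78 kN.
σ_{stainless steel} = P/A₁ = 12780/1875 = 6.816 MPa, compressive.

σ ≈ 6.82 MPa (compressive)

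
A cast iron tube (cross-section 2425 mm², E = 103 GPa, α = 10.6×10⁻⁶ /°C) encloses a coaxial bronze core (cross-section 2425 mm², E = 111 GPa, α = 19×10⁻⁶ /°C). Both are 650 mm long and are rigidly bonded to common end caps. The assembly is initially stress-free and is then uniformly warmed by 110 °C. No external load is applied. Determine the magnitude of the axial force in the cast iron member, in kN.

The bronze has the larger α, so on heating it would change length more than the cast iron if both were free. The rigid plates force a common final length, so the bronze is put into compression and the cast iron into tension, with equal and opposite forces P (no external load).
Setting the final lengths equal and cancelling L: (α₁ − α₂)ΔT = P/(A₁E₁) + P/(A₂E₂).
|α₁ − α₂|·ΔT = 8.4×10⁻⁶ × 110 = 0.000924.
1/(A₁E₁) + 1/(A₂E₂) = 1/(2425×103×10³) + 1/(2425×111×10³) = 7.719×10⁻⁹ N⁻¹.
So P = 0.000924 / 7.719×10⁻⁹ = 119.7 kN.

P ≈ 120 kN (tensile in the cast iron)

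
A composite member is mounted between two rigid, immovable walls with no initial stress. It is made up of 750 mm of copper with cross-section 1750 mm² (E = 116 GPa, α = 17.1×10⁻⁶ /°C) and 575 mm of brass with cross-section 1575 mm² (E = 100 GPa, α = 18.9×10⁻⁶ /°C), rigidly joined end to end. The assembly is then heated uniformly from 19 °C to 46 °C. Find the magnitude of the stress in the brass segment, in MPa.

σ ≈ 55.3 MPa (compressive)

Free thermal expansion of the whole bar: Σ αᵢΔT Lᵢ = 17.1×10⁻⁶×27×750 + 18.9×10⁻⁶×27×575 = 0.6397 mm.
The rigid supports impose zero overall length change; the single axial force P common to all segments must satisfy P Σ Lᵢ/(AᵢEᵢ) = δ_free.
The series flexibility is Σ Lᵢ/(AᵢEᵢ) = 750/(1750×116×10³) + 575/(1575×100×10³) = 7.345×10⁻⁶ mm/N.
So P = 0.6397 / 7.345×10⁻⁶ = 87.09 kN, compressive.
σ_{brass} = P / A = 87090 / 1575 = 55.29 MPa.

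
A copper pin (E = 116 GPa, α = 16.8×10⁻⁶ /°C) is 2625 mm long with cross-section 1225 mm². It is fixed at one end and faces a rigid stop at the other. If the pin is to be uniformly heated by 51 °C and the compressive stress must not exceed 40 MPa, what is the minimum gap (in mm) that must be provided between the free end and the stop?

With no wall the pin would lengthen by αΔT L = 16.8×10⁻⁶ × 51 × 2625 = 2.249 mm.
A stress of 40 MPa corresponds to the wall pushing the pin back by σL/E = 40×2625/(116×10³) = 0.9052 mm.
So the gap has to take up the difference, g_min = δ_free − σL/E = 2.249 − 0.9052 = 1.344 mm.

g ≈ 1.34 mm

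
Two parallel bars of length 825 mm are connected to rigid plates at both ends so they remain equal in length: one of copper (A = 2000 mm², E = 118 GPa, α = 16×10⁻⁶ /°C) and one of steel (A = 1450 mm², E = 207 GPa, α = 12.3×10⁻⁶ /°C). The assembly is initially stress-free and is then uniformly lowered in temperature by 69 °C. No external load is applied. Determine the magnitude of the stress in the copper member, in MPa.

Equilibrium of a rigid end plate with no external load gives equal and opposite internal forces ±P in the two members. Since α_{copper} > α_{steel}, cooling drives the copper into tension and the steel into compression.
Compatibility of the two members (thermal + elastic change equal): (α₁ − α₂)ΔT = P·[1/(A₁E₁) + 1/(A₂E₂)].
|α₁ − α₂|·ΔT = 3.7×10⁻⁶ × 69 = 0.0002553.
1/(A₁E₁) + 1/(A₂E₂) = 1/(2000×118×10³) + 1/(1450×207×10³) = 7.569×10⁻⁹ N⁻¹.
P = 0.0002553 / 7.569×10⁻⁹ = 33730 N = 33.73 kN.
σ_{copper} = P/A₁ = 33730/2000 = 16.86 MPa, tensile.

σ ≈ 16.9 MPa (tensile)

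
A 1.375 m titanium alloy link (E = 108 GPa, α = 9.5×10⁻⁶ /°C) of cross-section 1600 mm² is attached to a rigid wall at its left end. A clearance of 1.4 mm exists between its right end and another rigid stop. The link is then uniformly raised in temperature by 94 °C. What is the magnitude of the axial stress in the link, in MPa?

σ ≈ 0 MPa

If the wall were absent the link would grow by αΔT L = 9.5×10⁻⁶ × 94 × 1375 = 1.228 mm.
Since δ_free = 1.23 mm is less than the 1.4 mm gap, the link never touches the wall. No axial force develops.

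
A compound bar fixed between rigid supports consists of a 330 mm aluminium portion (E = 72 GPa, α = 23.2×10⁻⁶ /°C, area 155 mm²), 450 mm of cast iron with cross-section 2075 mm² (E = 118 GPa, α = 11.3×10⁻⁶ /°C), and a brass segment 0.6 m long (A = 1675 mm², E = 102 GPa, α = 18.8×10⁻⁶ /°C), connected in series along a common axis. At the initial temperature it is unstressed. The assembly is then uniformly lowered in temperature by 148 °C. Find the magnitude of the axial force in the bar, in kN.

If the supports were absent, the total length change would be Σ αᵢΔT Lᵢ = 23.2×10⁻⁶×148×330 + 11.3×10⁻⁶×148×450 + 18.8×10⁻⁶×148×600 = 3.555 mm.
The rigid supports impose zero overall length change; the single axial force P common to all segments must satisfy P Σ Lᵢ/(AᵢEᵢ) = δ_free.
Σ Lᵢ/(AᵢEᵢ) = 330/(155×72×10³) + 450/(2075×118×10³) + 600/(1675×102×10³) = 3.492×10⁻⁵ mm/N.
Hence P = δ_free / Σ(L/AE) = 3.555/3.492×10⁻⁵ = 101.8 kN (tensile).

P ≈ 102 kN (tensile)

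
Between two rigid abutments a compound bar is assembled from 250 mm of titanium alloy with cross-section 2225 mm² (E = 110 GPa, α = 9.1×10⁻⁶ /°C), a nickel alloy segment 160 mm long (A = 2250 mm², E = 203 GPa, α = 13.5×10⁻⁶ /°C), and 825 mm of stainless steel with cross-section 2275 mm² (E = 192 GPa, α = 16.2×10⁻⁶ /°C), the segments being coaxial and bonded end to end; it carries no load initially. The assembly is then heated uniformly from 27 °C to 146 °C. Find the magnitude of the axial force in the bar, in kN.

P ≈ 650 kN (compressive)

With the walls removed the bar would change length by δ_free = Σ αᵢΔT Lᵢ = 9.1×10⁻⁶×119×250 + 13.5×10⁻⁶×119×160 + 16.2×10⁻⁶×119×825 = 2.118 mm.
The walls prevent any net length change, so an axial force P (same in every segment) develops. Compatibility: P · Σ Lᵢ/(AᵢEᵢ) = δ_free.
Σ Lᵢ/(AᵢEᵢ) = 250/(2225×110×10³) + 160/(2250×203×10³) + 825/(2275×192×10³) = 3.26×10⁻⁶ mm/N.
Hence P = δ_free / Σ(L/AE) = 2.118/3.26×10⁻⁶ = 649.7 kN (compressive).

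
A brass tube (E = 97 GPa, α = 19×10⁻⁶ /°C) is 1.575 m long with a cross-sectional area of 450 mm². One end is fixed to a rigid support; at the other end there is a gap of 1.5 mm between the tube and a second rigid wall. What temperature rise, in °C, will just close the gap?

The gap closes when αΔT L = 1.5 mm, since the tube is still unstressed at that instant.
So ΔT = g/(αL) = 1.5/(19×10⁻⁶ × 1575) = 50.13 °C.

ΔT ≈ 50.1 °C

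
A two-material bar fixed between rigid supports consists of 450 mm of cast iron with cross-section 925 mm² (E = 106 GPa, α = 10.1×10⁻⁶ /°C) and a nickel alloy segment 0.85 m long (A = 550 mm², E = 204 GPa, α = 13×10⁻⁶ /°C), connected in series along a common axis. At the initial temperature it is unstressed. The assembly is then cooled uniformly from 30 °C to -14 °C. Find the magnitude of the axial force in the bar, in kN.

If the supports were absent, the total length change would be Σ αᵢΔT Lᵢ = 10.1×10⁻⁶×44×450 + 13×10⁻⁶×44×850 = 0.6862 mm.
The rigid supports impose zero overall length change; the single axial force P common to all segments must satisfy P Σ Lᵢ/(AᵢEᵢ) = δ_free.
The series flexibility is Σ Lᵢ/(AᵢEᵢ) = 450/(925×106×10³) + 850/(550×204×10³) = 1.217×10⁻⁵ mm/N.
So P = 0.6862 / 1.217×10⁻⁵ = 56.4 kN, tensile.

P ≈ 56.4 kN (tensile)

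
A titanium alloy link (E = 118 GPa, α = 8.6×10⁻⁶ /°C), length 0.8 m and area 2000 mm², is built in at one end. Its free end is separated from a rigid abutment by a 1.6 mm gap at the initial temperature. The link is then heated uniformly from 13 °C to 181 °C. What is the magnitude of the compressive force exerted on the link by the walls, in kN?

P ≈ 0 kN

Unrestrained expansion: δ_free = αΔT L = 8.6×10⁻⁶ × 168 × 800 = 1.156 mm.
This is smaller than the 1.6 mm clearance, so the link expands freely without reaching the stop — the stress is zero.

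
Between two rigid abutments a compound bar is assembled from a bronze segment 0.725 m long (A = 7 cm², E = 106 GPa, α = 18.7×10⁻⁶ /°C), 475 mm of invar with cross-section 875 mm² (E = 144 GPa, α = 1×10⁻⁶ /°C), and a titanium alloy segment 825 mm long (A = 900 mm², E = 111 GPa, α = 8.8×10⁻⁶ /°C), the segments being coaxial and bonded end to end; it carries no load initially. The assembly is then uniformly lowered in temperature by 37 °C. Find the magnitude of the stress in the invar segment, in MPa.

If the supports were absent, the total length change would be Σ αᵢΔT Lᵢ = 18.7×10⁻⁶×37×725 + 1×10⁻⁶×37×475 + 8.8×10⁻⁶×37×825 = 0.7878 mm.
The walls prevent any net length change, so an axial force P (same in every segment) develops. Compatibility: P · Σ Lᵢ/(AᵢEᵢ) = δ_free.
Σ Lᵢ/(AᵢEᵢ) = 725/(700×106×10³) + 475/(875×144×10³) + 825/(900×111×10³) = 2.18×10⁻⁵ mm/N.
Hence P = δ_free / Σ(L/AE) = 0.7878/2.18×10⁻⁵ = 36.14 kN (tensile).
σ_{invar} = P / A = 36140 / 875 = 41.3 MPa.

σ ≈ 41.3 MPa (tensile)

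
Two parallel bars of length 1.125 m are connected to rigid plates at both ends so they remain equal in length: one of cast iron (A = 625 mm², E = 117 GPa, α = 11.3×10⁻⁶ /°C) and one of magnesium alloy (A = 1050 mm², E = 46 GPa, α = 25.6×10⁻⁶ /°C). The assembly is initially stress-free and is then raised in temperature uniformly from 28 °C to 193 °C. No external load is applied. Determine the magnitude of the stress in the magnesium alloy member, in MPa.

Both members must finish at the same length. With the larger α, the magnesium alloy tends to over-expand; the plates restrain it, putting the magnesium alloy in compression and the cast iron in tension. With no external load the two internal forces are equal and opposite, magnitude P.
Compatibility of the two members (thermal + elastic change equal): (α₁ − α₂)ΔT = P·[1/(A₁E₁) + 1/(A₂E₂)].
|α₁ − α₂|·ΔT = 14.3×10⁻⁶ × 165 = 0.00236.
1/(A₁E₁) + 1/(A₂E₂) = 1/(625×117×10³) + 1/(1050×46×10³) = 3.438×10⁻⁸ N⁻¹.
So P = 0.00236 / 3.438×10⁻⁸ = 68.63 kN.
σ_{magnesium alloy} = P/A₂ = 68630/1050 = 65.36 MPa, compressive.

σ ≈ 65.4 MPa (compressive)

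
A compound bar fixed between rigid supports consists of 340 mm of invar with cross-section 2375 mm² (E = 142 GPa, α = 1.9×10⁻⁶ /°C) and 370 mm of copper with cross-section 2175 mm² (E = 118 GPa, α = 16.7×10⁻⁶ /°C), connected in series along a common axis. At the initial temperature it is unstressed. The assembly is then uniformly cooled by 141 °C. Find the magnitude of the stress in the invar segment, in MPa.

σ ≈ 165 MPa (tensile)

Free thermal contraction of the whole bar: Σ αᵢΔT Lᵢ = 1.9×10⁻⁶×141×340 + 16.7×10⁻⁶×141×370 = 0.9623 mm.
The rigid supports impose zero overall length change; the single axial force P common to all segments must satisfy P Σ Lᵢ/(AᵢEᵢ) = δ_free.
Σ Lᵢ/(AᵢEᵢ) = 340/(2375×142×10³) + 370/(2175×118×10³) = 2.45×10⁻⁶ mm/N.
Hence P = δ_free / Σ(L/AE) = 0.9623/2.45×10⁻⁶ = 392.8 kN (tensile).
σ_{invar} = P / A = 392800 / 2375 = 165.4 MPa.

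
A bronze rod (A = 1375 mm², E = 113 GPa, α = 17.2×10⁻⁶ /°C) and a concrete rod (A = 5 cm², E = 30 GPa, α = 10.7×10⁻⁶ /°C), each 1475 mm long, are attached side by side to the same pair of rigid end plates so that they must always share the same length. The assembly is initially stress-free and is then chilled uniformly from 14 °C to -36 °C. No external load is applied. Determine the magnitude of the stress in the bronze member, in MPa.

σ ≈ 3.23 MPa (tensile)

Equilibrium of a rigid end plate with no external load gives equal and opposite internal forces ±P in the two members. Since α_{bronze} > α_{concrete}, cooling drives the bronze into tension and the concrete into compression.
Compatibility of the two members (thermal + elastic change equal): (α₁ − α₂)ΔT = P·[1/(A₁E₁) + 1/(A₂E₂)].
|α₁ − α₂|·ΔT = 6.5×10⁻⁶ × 50 = 0.000325.
1/(A₁E₁) + 1/(A₂E₂) = 1/(1375×113×10³) + 1/(500×30×10³) = 7.31×10⁻⁸ N⁻¹.
So P = 0.000325 / 7.31×10⁻⁸ = 4.446 kN.
σ_{bronze} = P/A₁ = 4446/1375 = 3.233 MPa, tensile.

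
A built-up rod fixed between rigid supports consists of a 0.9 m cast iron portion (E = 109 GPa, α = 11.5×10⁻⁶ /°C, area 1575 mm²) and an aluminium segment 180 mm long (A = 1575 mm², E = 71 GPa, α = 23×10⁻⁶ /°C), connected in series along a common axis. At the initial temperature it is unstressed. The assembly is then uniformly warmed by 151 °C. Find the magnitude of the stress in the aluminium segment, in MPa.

If the supports were absent, the total length change would be Σ αᵢΔT Lᵢ = 11.5×10⁻⁶×151×900 + 23×10⁻⁶×151×180 = 2.188 mm.
Since the ends are fixed, an axial force P builds up, equal in every segment, with P · Σ Lᵢ/(AᵢEᵢ) = δ_free.
The series flexibility is Σ Lᵢ/(AᵢEᵢ) = 900/(1575×109×10³) + 180/(1575×71×10³) = 6.852×10⁻⁶ mm/N.
Hence P = δ_free / Σ(L/AE) = 2.188/6.852×10⁻⁶ = 319.3 kN (compressive).
σ_{aluminium} = P / A = 319300 / 1575 = 202.7 MPa.

σ ≈ 203 MPa (compressive)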